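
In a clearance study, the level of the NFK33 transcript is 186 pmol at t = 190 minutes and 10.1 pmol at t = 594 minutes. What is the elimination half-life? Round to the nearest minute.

Over Δt = 594 − 190 = 404 minutes, the level fell by a factor of 186/10.1 ≈ 18.416.
n = log₂(18.416) ≈ 4.2029 half-lives, so t½ = 404/4.2029 ≈ 96.125 minutes.

96 minutes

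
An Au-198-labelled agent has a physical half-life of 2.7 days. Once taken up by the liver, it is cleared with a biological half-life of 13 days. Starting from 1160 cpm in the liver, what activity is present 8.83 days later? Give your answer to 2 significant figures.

75 cpm

1/t_eff = 1/t_phys + 1/t_biol = 1/2.7 + 1/13 = 0.44729 per day.
t_eff = 2.7 × 13 / (2.7 + 13) ≈ 2.2357 days.
Remaining = 1160 × (1/2)^(8.83/2.2357) = 1160 × (1/2)^3.9496 ≈ 75.077 cpm.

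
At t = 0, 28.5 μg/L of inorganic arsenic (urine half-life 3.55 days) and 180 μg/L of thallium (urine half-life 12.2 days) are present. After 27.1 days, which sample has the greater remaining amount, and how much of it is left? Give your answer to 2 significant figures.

inorganic arsenic: 28.5 × (1/2)^7.6338 ≈ 0.1435 μg/L.
thallium: 180 × (1/2)^2.2213 ≈ 38.6 μg/L.
Thallium has more remaining, at ≈ 38.6 μg/L.

thallium, 39 μg/L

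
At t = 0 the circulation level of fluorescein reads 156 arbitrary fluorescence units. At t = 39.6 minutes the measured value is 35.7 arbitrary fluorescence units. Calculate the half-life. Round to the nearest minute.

19 minutes

A/A₀ = 35.7/156 ≈ 0.22885.
n = log₂(4.3697) ≈ 2.1276 half-lives elapsed in 39.6 minutes.
t½ = 39.6/2.1276 ≈ 18.613 minutes.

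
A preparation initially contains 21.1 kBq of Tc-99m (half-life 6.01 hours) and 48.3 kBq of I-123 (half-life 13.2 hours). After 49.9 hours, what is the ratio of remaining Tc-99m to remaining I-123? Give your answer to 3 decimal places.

0.019

Tc-99m: 21.1 × (1/2)^(49.9/6.01) = 21.1 × (1/2)^8.3028 ≈ 0.066816 kBq.
I-123: 48.3 × (1/2)^(49.9/13.2) = 48.3 × (1/2)^3.7803 ≈ 3.5153 kBq.
Ratio ≈ 0.066816 / 3.5153 ≈ 0.019007.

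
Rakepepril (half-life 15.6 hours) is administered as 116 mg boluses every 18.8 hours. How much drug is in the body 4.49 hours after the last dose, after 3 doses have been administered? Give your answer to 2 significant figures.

150 mg

The 3 doses were given 42.09, 23.29, 4.49 hours ago.
Total = 116·(1/2)^(42.09/15.6) + 116·(1/2)^(23.29/15.6) + 116·(1/2)^(4.49/15.6)
      = 17.875 + 41.213 + 95.02 ≈ 154.11 mg.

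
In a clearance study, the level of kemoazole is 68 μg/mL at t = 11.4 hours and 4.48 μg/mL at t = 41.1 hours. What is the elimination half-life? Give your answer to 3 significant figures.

7.57 hours

Over Δt = 41.1 − 11.4 = 29.7 hours, the level fell by a factor of 68/4.48 ≈ 15.179.
n = log₂(15.179) ≈ 3.924 half-lives, so t½ = 29.7/3.924 ≈ 7.5689 hours.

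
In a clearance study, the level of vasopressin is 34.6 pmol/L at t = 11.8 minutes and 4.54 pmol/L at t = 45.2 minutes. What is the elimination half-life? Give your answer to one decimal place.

11.4 minutes

Over Δt = 45.2 − 11.8 = 33.4 minutes, the level fell by a factor of 34.6/4.54 ≈ 7.6211.
n = log₂(7.6211) ≈ 2.93 half-lives, so t½ = 33.4/2.93 ≈ 11.399 minutes.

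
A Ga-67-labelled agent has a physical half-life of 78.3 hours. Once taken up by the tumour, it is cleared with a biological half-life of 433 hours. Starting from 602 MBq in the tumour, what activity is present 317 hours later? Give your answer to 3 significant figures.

21.9 MBq

1/t_eff = 1/t_phys + 1/t_biol = 1/78.3 + 1/433 = 0.015081 per hour.
t_eff = 78.3 × 433 / (78.3 + 433) ≈ 66.309 hours.
Remaining = 602 × (1/2)^(317/66.309) = 602 × (1/2)^4.7806 ≈ 21.902 MBq.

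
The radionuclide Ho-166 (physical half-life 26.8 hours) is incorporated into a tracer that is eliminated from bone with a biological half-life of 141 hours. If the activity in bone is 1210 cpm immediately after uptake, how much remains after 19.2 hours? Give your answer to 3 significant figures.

1/t_eff = 1/t_phys + 1/t_biol = 1/26.8 + 1/141 = 0.044406 per hour.
t_eff = 26.8 × 141 / (26.8 + 141) ≈ 22.52 hours.
Remaining = 1210 × (1/2)^(19.2/22.52) = 1210 × (1/2)^0.85259 ≈ 670.09 cpm.

670 cpm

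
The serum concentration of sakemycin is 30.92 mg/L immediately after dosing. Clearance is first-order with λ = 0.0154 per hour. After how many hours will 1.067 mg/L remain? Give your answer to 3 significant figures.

t½ = ln 2 / λ = 0.69315 / 0.0154 ≈ 45.01 hours.
Fraction remaining = 1.067/30.92 ≈ 0.034508.
n = log₂(30.92/1.067) = ln(28.978)/ln 2 ≈ 4.8569 half-lives.
t = n × t½ = 4.8569 × 45.01 ≈ 218.61 hours.

219 hours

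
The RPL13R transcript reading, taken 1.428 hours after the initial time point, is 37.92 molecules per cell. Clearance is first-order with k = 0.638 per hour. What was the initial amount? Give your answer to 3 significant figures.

94.3 molecules per cell

t½ = ln 2 / k = 0.69315 / 0.638 ≈ 1.0864 hours.
Number of half-lives elapsed: n = 1.428/1.0864 ≈ 1.3144.
A₀ = A × 2^n = 37.92 × 2^1.3144 = 37.92 × 2.487 ≈ 94.306 molecules per cell.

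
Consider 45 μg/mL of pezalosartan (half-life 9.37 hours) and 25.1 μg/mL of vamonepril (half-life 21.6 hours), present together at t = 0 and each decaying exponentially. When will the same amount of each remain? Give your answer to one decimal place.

Set 45·(1/2)^(t/9.37) = 25.1·(1/2)^(t/21.6).
Taking log₂: log₂(45/25.1) = t·(1/9.37 − 1/21.6).
log₂(1.7928) = 0.84224; 1/9.37 − 1/21.6 = 0.060427.
t = 0.84224 / 0.060427 ≈ 13.938 hours.

13.9 hours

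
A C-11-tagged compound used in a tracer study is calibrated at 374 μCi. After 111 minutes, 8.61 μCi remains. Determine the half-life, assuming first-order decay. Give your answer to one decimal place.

20.4 minutes

A/A₀ = 8.61/374 ≈ 0.023021.
n = log₂(43.438) ≈ 5.4409 half-lives elapsed in 111 minutes.
t½ = 111/5.4409 ≈ 20.401 minutes.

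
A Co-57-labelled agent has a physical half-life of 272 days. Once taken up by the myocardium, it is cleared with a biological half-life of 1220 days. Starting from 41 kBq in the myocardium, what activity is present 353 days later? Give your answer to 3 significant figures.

1/t_eff = 1/t_phys + 1/t_biol = 1/272 + 1/1220 = 0.0044961 per day.
t_eff = 272 × 1220 / (272 + 1220) ≈ 222.41 days.
Remaining = 41 × (1/2)^(353/222.41) = 41 × (1/2)^1.5871 ≈ 13.646 kBq.

13.6 kBq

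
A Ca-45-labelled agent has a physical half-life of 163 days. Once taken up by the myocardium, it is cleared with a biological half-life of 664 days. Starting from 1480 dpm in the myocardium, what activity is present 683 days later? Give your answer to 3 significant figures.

1/t_eff = 1/t_phys + 1/t_biol = 1/163 + 1/664 = 0.007641 per day.
t_eff = 163 × 664 / (163 + 664) ≈ 130.87 days.
Remaining = 1480 × (1/2)^(683/130.87) = 1480 × (1/2)^5.2188 ≈ 39.742 dpm.

39.7 dpm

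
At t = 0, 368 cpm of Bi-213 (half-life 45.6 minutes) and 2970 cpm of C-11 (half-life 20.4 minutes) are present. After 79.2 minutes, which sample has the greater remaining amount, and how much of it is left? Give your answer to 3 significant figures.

Bi-213: 368 × (1/2)^1.7368 ≈ 110.41 cpm.
C-11: 2970 × (1/2)^3.8824 ≈ 201.4 cpm.
C-11 has more remaining, at ≈ 201.4 cpm.

C-11, 201 cpm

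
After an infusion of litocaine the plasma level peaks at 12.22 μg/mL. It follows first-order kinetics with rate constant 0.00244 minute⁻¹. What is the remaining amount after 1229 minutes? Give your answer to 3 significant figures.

t½ = ln 2 / λ = 0.69315 / 0.00244 ≈ 284.08 minutes.
Number of half-lives: n = 1229/284.08 ≈ 4.3263.
Remaining = 12.22 × (1/2)^4.3263 = 12.22 × 0.049849 ≈ 0.60915 μg/mL.

0.609 μg/mL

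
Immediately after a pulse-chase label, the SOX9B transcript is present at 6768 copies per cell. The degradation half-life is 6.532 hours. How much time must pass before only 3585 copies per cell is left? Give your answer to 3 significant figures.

Fraction remaining = 3585/6768 ≈ 0.5297.
n = log₂(6768/3585) = ln(1.8879)/ln 2 ≈ 0.91676 half-lives.
t = n × t½ = 0.91676 × 6.532 ≈ 5.9883 hours.

5.99 hours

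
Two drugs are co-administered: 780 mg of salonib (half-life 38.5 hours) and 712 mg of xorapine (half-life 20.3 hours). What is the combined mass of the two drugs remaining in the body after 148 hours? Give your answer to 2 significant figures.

salonib: 780 × (1/2)^(148/38.5) = 780 × (1/2)^3.8442 ≈ 54.311 mg.
xorapine: 712 × (1/2)^(148/20.3) = 712 × (1/2)^7.2906 ≈ 4.5476 mg.
Total = 54.311 + 4.5476 ≈ 58.859 mg.

59 mg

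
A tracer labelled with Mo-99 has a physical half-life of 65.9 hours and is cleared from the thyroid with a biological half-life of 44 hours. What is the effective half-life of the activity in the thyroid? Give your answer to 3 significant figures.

1/t_eff = 1/t_phys + 1/t_biol = 1/65.9 + 1/44 = 0.037902 per hour.
t_eff = 65.9 × 44 / (65.9 + 44) ≈ 26.384 hours.

26.4 hours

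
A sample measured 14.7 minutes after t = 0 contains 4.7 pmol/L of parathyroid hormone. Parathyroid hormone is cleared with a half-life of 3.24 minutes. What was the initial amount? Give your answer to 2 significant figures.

110 pmol/L

Number of half-lives elapsed: n = 14.7/3.24 ≈ 4.537.
A₀ = A × 2^n = 4.7 × 2^4.537 = 4.7 × 23.216 ≈ 109.11 pmol/L.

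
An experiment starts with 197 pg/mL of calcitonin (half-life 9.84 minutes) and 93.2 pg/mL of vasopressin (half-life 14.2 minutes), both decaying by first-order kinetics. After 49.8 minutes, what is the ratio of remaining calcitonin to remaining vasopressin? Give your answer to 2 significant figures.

calcitonin: 197 × (1/2)^(49.8/9.84) = 197 × (1/2)^5.061 ≈ 5.9015 pg/mL.
vasopressin: 93.2 × (1/2)^(49.8/14.2) = 93.2 × (1/2)^3.507 ≈ 8.1977 pg/mL.
Ratio ≈ 5.9015 / 8.1977 ≈ 0.7199.

0.72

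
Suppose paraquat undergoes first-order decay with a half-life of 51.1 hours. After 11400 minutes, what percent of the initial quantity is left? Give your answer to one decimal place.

7.6%

11400 minutes = 190 hours.
n = 190/51.1 ≈ 3.7182 half-lives.
Fraction remaining = (1/2)^3.7182 ≈ 0.075982, i.e. 7.5982%.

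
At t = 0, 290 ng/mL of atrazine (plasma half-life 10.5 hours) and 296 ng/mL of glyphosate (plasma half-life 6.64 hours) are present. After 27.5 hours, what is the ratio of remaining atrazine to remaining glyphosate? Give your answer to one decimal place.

2.8

atrazine: 290 × (1/2)^(27.5/10.5) = 290 × (1/2)^2.619 ≈ 47.205 ng/mL.
glyphosate: 296 × (1/2)^(27.5/6.64) = 296 × (1/2)^4.1416 ≈ 16.771 ng/mL.
Ratio ≈ 47.205 / 16.771 ≈ 2.8147.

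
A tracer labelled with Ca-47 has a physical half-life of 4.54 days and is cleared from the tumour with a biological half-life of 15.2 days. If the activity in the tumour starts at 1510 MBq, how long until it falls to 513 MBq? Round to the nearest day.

5 days

1/t_eff = 1/t_phys + 1/t_biol = 1/4.54 + 1/15.2 = 0.28605 per day.
t_eff = 4.54 × 15.2 / (4.54 + 15.2) ≈ 3.4958 days.
n = log₂(1510/513) ≈ 1.5575; t = 1.5575 × 3.4958 ≈ 5.4448 days.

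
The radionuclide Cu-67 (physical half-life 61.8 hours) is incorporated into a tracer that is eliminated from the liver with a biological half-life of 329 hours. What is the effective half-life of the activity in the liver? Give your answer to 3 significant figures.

52.0 hours

1/t_eff = 1/t_phys + 1/t_biol = 1/61.8 + 1/329 = 0.019221 per hour.
t_eff = 61.8 × 329 / (61.8 + 329) ≈ 52.027 hours.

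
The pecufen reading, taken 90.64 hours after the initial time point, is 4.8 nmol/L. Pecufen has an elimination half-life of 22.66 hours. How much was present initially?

76.8 nmol/L

Number of half-lives elapsed: n = 90.64/22.66 ≈ 4.
A₀ = A × 2^n = 4.8 × 2^4 = 4.8 × 16 ≈ 76.8 nmol/L.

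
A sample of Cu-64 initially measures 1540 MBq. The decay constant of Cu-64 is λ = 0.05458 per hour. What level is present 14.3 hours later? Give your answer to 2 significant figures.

t½ = ln 2 / λ = 0.69315 / 0.05458 ≈ 12.7 hours.
Number of half-lives: n = 14.3/12.7 ≈ 1.126.
Remaining = 1540 × (1/2)^1.126 = 1540 × 0.45818 ≈ 705.6 MBq.

710 MBq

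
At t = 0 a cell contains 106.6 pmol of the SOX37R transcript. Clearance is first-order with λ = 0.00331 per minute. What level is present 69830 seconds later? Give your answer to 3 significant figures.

t½ = ln 2 / λ = 0.69315 / 0.00331 ≈ 209.41 minutes.
Convert the elapsed time: 69830 seconds = 1163.83 minutes.
Number of half-lives: n = 1163.83/209.41 ≈ 5.5577.
Remaining = 106.6 × (1/2)^5.5577 = 106.6 × 0.021231 ≈ 2.2632 pmol.

2.26 pmol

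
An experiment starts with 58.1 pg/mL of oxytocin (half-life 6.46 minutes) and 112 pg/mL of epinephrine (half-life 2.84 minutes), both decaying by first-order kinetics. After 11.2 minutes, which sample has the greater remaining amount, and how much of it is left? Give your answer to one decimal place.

oxytocin: 58.1 × (1/2)^1.7337 ≈ 17.469 pg/mL.
epinephrine: 112 × (1/2)^3.9437 ≈ 7.2788 pg/mL.
Oxytocin has more remaining, at ≈ 17.469 pg/mL.

oxytocin, 17.5 pg/mL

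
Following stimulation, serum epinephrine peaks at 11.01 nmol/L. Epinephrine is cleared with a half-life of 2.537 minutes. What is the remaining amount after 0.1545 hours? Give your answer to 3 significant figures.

Convert the elapsed time: 0.1545 hours = 9.27 minutes.
Number of half-lives: n = 9.27/2.537 ≈ 3.6539.
Remaining = 11.01 × (1/2)^3.6539 = 11.01 × 0.079444 ≈ 0.87468 nmol/L.

0.875 nmol/L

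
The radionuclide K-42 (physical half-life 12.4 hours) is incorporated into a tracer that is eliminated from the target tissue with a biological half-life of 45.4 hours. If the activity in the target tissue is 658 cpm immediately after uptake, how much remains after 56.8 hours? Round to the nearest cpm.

12 cpm

1/t_eff = 1/t_phys + 1/t_biol = 1/12.4 + 1/45.4 = 0.10267 per hour.
t_eff = 12.4 × 45.4 / (12.4 + 45.4) ≈ 9.7398 hours.
Remaining = 658 × (1/2)^(56.8/9.7398) = 658 × (1/2)^5.8317 ≈ 11.553 cpm.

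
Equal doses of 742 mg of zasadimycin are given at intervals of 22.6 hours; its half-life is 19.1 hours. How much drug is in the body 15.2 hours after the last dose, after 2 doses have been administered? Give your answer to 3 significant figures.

616 mg

The 2 doses were given 37.8, 15.2 hours ago.
Total = 742·(1/2)^(37.8/19.1) + 742·(1/2)^(15.2/19.1)
      = 188.21 + 427.41 ≈ 615.62 mg.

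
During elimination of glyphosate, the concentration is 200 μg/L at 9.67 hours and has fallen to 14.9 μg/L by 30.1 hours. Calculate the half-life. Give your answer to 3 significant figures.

Over Δt = 30.1 − 9.67 = 20.43 hours, the level fell by a factor of 200/14.9 ≈ 13.423.
n = log₂(13.423) ≈ 3.7466 half-lives, so t½ = 20.43/3.7466 ≈ 5.4529 hours.

5.45 hours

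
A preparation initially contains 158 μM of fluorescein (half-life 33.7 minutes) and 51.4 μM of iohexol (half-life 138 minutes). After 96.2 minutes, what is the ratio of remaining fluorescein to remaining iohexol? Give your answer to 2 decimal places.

0.69

fluorescein: 158 × (1/2)^(96.2/33.7) = 158 × (1/2)^2.8546 ≈ 21.844 μM.
iohexol: 51.4 × (1/2)^(96.2/138) = 51.4 × (1/2)^0.6971 ≈ 31.704 μM.
Ratio ≈ 21.844 / 31.704 ≈ 0.689.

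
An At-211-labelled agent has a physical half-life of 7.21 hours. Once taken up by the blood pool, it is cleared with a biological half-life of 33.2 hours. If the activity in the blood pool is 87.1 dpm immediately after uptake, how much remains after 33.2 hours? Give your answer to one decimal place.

1/t_eff = 1/t_phys + 1/t_biol = 1/7.21 + 1/33.2 = 0.16882 per hour.
t_eff = 7.21 × 33.2 / (7.21 + 33.2) ≈ 5.9236 hours.
Remaining = 87.1 × (1/2)^(33.2/5.9236) = 87.1 × (1/2)^5.6047 ≈ 1.7899 dpm.

1.8 dpm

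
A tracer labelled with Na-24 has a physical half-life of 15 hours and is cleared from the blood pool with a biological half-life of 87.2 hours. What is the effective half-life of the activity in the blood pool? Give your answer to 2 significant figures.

13 hours

1/t_eff = 1/t_phys + 1/t_biol = 1/15 + 1/87.2 = 0.078135 per hour.
t_eff = 15 × 87.2 / (15 + 87.2) ≈ 12.798 hours.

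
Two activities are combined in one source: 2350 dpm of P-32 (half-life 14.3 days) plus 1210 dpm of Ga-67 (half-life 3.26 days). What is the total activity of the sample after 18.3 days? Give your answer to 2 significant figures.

990 dpm

P-32: 2350 × (1/2)^(18.3/14.3) = 2350 × (1/2)^1.2797 ≈ 967.91 dpm.
Ga-67: 1210 × (1/2)^(18.3/3.26) = 1210 × (1/2)^5.6135 ≈ 24.715 dpm.
Total = 967.91 + 24.715 ≈ 992.62 dpm.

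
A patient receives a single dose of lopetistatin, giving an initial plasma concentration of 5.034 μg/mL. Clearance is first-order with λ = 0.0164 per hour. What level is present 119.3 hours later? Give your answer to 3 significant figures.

0.712 μg/mL

t½ = ln 2 / λ = 0.69315 / 0.0164 ≈ 42.265 hours.
Number of half-lives: n = 119.3/42.265 ≈ 2.8227.
Remaining = 5.034 × (1/2)^2.8227 = 5.034 × 0.14135 ≈ 0.71155 μg/mL.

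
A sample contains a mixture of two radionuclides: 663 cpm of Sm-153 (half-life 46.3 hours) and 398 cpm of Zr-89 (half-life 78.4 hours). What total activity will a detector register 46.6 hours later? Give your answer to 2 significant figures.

590 cpm

Sm-153: 663 × (1/2)^(46.6/46.3) = 663 × (1/2)^1.0065 ≈ 330.01 cpm.
Zr-89: 398 × (1/2)^(46.6/78.4) = 398 × (1/2)^0.59439 ≈ 263.61 cpm.
Total = 330.01 + 263.61 ≈ 593.62 cpm.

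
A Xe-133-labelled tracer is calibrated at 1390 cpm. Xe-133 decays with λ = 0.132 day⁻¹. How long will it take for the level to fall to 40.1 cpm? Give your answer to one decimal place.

t½ = ln 2 / λ = 0.69315 / 0.132 ≈ 5.2511 days.
Fraction remaining = 40.1/1390 ≈ 0.028849.
n = log₂(1390/40.1) = ln(34.663)/ln 2 ≈ 5.1153 half-lives.
t = n × t½ = 5.1153 × 5.2511 ≈ 26.861 days.

26.9 days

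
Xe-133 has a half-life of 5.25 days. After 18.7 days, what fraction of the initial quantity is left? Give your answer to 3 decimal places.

n = 18.7/5.25 ≈ 3.5619 half-lives.
Fraction remaining = (1/2)^3.5619 ≈ 0.084676.

0.085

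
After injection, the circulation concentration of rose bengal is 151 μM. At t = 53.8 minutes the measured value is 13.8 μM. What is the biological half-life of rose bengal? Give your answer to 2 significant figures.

16 minutes

A/A₀ = 13.8/151 ≈ 0.091391.
n = log₂(10.942) ≈ 3.4518 half-lives elapsed in 53.8 minutes.
t½ = 53.8/3.4518 ≈ 15.586 minutes.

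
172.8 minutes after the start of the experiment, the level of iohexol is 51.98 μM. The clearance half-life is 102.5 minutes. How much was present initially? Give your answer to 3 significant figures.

167 μM

Number of half-lives elapsed: n = 172.8/102.5 ≈ 1.6859.
A₀ = A × 2^n = 51.98 × 2^1.6859 = 51.98 × 3.2173 ≈ 167.24 μM.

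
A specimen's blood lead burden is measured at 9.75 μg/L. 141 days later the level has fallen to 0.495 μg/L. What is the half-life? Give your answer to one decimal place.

32.8 days

A/A₀ = 0.495/9.75 ≈ 0.050769.
n = log₂(19.697) ≈ 4.2999 half-lives elapsed in 141 days.
t½ = 141/4.2999 ≈ 32.791 days.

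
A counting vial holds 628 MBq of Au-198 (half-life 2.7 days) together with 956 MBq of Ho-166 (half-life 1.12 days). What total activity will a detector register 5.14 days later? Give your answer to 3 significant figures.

208 MBq

Au-198: 628 × (1/2)^(5.14/2.7) = 628 × (1/2)^1.9037 ≈ 167.84 MBq.
Ho-166: 956 × (1/2)^(5.14/1.12) = 956 × (1/2)^4.5893 ≈ 39.714 MBq.
Total = 167.84 + 39.714 ≈ 207.55 MBq.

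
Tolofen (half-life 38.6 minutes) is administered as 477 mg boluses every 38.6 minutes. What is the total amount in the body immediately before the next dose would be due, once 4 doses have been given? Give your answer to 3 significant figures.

The 4 doses were given 154.4, 115.8, 77.2, 38.6 minutes ago.
Total = 477·(1/2)^(154.4/38.6) + 477·(1/2)^(115.8/38.6) + 477·(1/2)^(77.2/38.6) + 477·(1/2)^(38.6/38.6)
      = 29.812 + 59.625 + 119.25 + 238.5 ≈ 447.19 mg.

447 mg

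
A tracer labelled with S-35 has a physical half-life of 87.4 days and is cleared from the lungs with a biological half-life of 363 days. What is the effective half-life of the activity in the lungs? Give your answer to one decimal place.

70.4 days

1/t_eff = 1/t_phys + 1/t_biol = 1/87.4 + 1/363 = 0.014196 per day.
t_eff = 87.4 × 363 / (87.4 + 363) ≈ 70.44 days.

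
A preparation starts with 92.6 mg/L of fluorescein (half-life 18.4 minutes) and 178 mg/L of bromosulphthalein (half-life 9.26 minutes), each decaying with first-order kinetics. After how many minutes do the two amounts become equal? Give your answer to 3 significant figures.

17.6 minutes

Set 92.6·(1/2)^(t/18.4) = 178·(1/2)^(t/9.26).
Taking log₂: log₂(92.6/178) = t·(1/18.4 − 1/9.26).
log₂(0.52022) = -0.94279; 1/18.4 − 1/9.26 = -0.053644.
t = -0.94279 / -0.053644 ≈ 17.575 minutes.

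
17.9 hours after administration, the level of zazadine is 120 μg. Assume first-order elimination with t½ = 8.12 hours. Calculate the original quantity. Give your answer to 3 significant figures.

Number of half-lives elapsed: n = 17.9/8.12 ≈ 2.2044.
A₀ = A × 2^n = 120 × 2^2.2044 = 120 × 4.6089 ≈ 553.07 μg.

553 μg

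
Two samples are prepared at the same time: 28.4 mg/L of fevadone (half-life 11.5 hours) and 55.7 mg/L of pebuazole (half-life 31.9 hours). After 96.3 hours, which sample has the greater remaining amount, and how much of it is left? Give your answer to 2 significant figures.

fevadone: 28.4 × (1/2)^8.3739 ≈ 0.085609 mg/L.
pebuazole: 55.7 × (1/2)^3.0188 ≈ 6.8723 mg/L.
Pebuazole has more remaining, at ≈ 6.8723 mg/L.

pebuazole, 6.9 mg/L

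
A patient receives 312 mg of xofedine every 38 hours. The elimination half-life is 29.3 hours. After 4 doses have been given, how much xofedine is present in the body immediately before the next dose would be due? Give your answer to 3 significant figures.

208 mg

The 4 doses were given 152, 114, 76, 38 hours ago.
Total = 312·(1/2)^(152/29.3) + 312·(1/2)^(114/29.3) + 312·(1/2)^(76/29.3) + 312·(1/2)^(38/29.3)
      = 8.5605 + 21.034 + 51.68 + 126.98 ≈ 208.26 mg.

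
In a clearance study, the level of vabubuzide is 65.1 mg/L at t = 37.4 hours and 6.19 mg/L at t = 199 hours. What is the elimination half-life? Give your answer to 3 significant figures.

47.6 hours

Over Δt = 199 − 37.4 = 161.6 hours, the level fell by a factor of 65.1/6.19 ≈ 10.517.
n = log₂(10.517) ≈ 3.3946 half-lives, so t½ = 161.6/3.3946 ≈ 47.604 hours.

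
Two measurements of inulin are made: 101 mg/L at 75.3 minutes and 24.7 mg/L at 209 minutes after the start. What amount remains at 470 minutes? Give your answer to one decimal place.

1.6 mg/L

Over Δt = 209 − 75.3 = 133.7 minutes, the level fell by a factor of 101/24.7 ≈ 4.0891.
n = log₂(4.0891) ≈ 2.0318 half-lives, so t½ = 133.7/2.0318 ≈ 65.805 minutes.
From t = 209 to t = 470: 24.7 × (1/2)^((470−209)/65.805) ≈ 1.5802 mg/L.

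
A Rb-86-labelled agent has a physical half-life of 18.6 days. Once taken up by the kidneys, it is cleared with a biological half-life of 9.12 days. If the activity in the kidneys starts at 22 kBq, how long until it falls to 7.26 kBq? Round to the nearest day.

1/t_eff = 1/t_phys + 1/t_biol = 1/18.6 + 1/9.12 = 0.16341 per day.
t_eff = 18.6 × 9.12 / (18.6 + 9.12) ≈ 6.1195 days.
n = log₂(22/7.26) ≈ 1.5995; t = 1.5995 × 6.1195 ≈ 9.7879 days.

10 days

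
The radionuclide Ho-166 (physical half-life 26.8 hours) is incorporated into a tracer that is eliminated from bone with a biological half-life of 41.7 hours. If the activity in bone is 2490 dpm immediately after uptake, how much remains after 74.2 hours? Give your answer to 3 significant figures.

106 dpm

1/t_eff = 1/t_phys + 1/t_biol = 1/26.8 + 1/41.7 = 0.061294 per hour.
t_eff = 26.8 × 41.7 / (26.8 + 41.7) ≈ 16.315 hours.
Remaining = 2490 × (1/2)^(74.2/16.315) = 2490 × (1/2)^4.548 ≈ 106.44 dpm.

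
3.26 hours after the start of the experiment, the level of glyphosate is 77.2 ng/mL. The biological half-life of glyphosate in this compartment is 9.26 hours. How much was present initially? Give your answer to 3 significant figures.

Number of half-lives elapsed: n = 3.26/9.26 ≈ 0.35205.
A₀ = A × 2^n = 77.2 × 2^0.35205 = 77.2 × 1.2764 ≈ 98.536 ng/mL.

98.5 ng/mL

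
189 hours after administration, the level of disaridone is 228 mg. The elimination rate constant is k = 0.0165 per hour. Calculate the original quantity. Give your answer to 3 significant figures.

t½ = ln 2 / k = 0.69315 / 0.0165 ≈ 42.009 hours.
Number of half-lives elapsed: n = 189/42.009 ≈ 4.499.
A₀ = A × 2^n = 228 × 2^4.499 = 228 × 22.612 ≈ 5155.6 mg.

5160 mg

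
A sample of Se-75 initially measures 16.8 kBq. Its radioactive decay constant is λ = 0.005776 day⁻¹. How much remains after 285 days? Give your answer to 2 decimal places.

3.24 kBq

t½ = ln 2 / λ = 0.69315 / 0.005776 ≈ 120 days.
Number of half-lives: n = 285/120 ≈ 2.3749.
Remaining = 16.8 × (1/2)^2.3749 = 16.8 × 0.19279 ≈ 3.2389 kBq.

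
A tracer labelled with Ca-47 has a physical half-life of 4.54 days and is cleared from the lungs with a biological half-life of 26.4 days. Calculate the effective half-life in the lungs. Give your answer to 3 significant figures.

3.87 days

1/t_eff = 1/t_phys + 1/t_biol = 1/4.54 + 1/26.4 = 0.25814 per day.
t_eff = 4.54 × 26.4 / (4.54 + 26.4) ≈ 3.8738 days.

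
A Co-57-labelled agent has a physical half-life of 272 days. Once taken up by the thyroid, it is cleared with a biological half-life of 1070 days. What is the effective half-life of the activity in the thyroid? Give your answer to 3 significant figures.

1/t_eff = 1/t_phys + 1/t_biol = 1/272 + 1/1070 = 0.0046111 per day.
t_eff = 272 × 1070 / (272 + 1070) ≈ 216.87 days.

217 days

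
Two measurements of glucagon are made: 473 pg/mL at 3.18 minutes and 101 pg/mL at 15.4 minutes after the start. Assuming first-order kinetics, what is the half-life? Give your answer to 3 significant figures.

5.49 minutes

Over Δt = 15.4 − 3.18 = 12.22 minutes, the level fell by a factor of 473/101 ≈ 4.6832.
n = log₂(4.6832) ≈ 2.2275 half-lives, so t½ = 12.22/2.2275 ≈ 5.486 minutes.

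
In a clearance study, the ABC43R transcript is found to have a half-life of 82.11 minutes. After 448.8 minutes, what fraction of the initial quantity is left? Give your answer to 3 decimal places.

0.023

n = 448.8/82.11 ≈ 5.4658 half-lives.
Fraction remaining = (1/2)^5.4658 ≈ 0.022627.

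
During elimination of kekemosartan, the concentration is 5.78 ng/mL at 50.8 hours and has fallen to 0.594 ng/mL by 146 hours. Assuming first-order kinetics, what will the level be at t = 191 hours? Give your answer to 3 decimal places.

0.203 ng/mL

Over Δt = 146 − 50.8 = 95.2 hours, the level fell by a factor of 5.78/0.594 ≈ 9.7306.
n = log₂(9.7306) ≈ 3.2825 half-lives, so t½ = 95.2/3.2825 ≈ 29.002 hours.
From t = 146 to t = 191: 0.594 × (1/2)^((191−146)/29.002) ≈ 0.20263 ng/mL.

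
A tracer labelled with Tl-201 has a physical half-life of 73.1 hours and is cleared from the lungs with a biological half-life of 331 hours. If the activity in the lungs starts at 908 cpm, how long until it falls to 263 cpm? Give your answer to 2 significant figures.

1/t_eff = 1/t_phys + 1/t_biol = 1/73.1 + 1/331 = 0.016701 per hour.
t_eff = 73.1 × 331 / (73.1 + 331) ≈ 59.877 hours.
n = log₂(908/263) ≈ 1.7876; t = 1.7876 × 59.877 ≈ 107.04 hours.

110 hours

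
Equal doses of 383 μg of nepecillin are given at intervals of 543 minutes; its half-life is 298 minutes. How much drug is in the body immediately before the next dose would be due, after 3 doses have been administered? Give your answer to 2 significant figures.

150 μg

The 3 doses were given 1629, 1086, 543 minutes ago.
Total = 383·(1/2)^(1629/298) + 383·(1/2)^(1086/298) + 383·(1/2)^(543/298)
      = 8.6623 + 30.631 + 108.31 ≈ 147.61 μg.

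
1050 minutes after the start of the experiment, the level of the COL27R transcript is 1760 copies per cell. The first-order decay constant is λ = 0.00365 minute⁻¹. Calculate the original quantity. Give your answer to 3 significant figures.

81300 copies per cell

t½ = ln 2 / λ = 0.69315 / 0.00365 ≈ 189.9 minutes.
Number of half-lives elapsed: n = 1050/189.9 ≈ 5.5291.
A₀ = A × 2^n = 1760 × 2^5.5291 = 1760 × 46.178 ≈ 81273 copies per cell.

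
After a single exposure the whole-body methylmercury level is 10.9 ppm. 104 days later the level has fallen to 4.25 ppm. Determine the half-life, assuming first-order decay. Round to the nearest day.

77 days

A/A₀ = 4.25/10.9 ≈ 0.38991.
n = log₂(2.5647) ≈ 1.3588 half-lives elapsed in 104 days.
t½ = 104/1.3588 ≈ 76.538 days.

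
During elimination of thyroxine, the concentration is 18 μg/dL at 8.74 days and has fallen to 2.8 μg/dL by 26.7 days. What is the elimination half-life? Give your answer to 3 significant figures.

6.69 days

Over Δt = 26.7 − 8.74 = 17.96 days, the level fell by a factor of 18/2.8 ≈ 6.4286.
n = log₂(6.4286) ≈ 2.6845 half-lives, so t½ = 17.96/2.6845 ≈ 6.6903 days.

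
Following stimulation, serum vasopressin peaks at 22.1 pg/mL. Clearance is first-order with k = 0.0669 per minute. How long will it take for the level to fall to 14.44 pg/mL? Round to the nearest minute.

6 minutes

t½ = ln 2 / k = 0.69315 / 0.0669 ≈ 10.361 minutes.
Fraction remaining = 14.44/22.1 ≈ 0.65339.
n = log₂(22.1/14.44) = ln(1.5305)/ln 2 ≈ 0.61398 half-lives.
t = n × t½ = 0.61398 × 10.361 ≈ 6.3614 minutes.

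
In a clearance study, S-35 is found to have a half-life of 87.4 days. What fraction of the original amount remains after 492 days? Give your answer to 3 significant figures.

0.0202

n = 492/87.4 ≈ 5.6293 half-lives.
Fraction remaining = (1/2)^5.6293 ≈ 0.020203.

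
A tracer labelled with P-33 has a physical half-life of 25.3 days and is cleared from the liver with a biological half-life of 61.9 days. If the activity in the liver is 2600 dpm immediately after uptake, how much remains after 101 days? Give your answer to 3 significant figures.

52.7 dpm

1/t_eff = 1/t_phys + 1/t_biol = 1/25.3 + 1/61.9 = 0.055681 per day.
t_eff = 25.3 × 61.9 / (25.3 + 61.9) ≈ 17.96 days.
Remaining = 2600 × (1/2)^(101/17.96) = 2600 × (1/2)^5.6238 ≈ 52.729 dpm.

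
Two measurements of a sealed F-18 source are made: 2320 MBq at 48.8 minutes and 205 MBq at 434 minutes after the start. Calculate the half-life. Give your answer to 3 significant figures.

Over Δt = 434 − 48.8 = 385.2 minutes, the level fell by a factor of 2320/205 ≈ 11.317.
n = log₂(11.317) ≈ 3.5004 half-lives, so t½ = 385.2/3.5004 ≈ 110.04 minutes.

110 minutes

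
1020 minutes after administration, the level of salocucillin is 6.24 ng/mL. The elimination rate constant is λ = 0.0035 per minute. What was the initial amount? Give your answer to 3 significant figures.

222 ng/mL

t½ = ln 2 / λ = 0.69315 / 0.0035 ≈ 198.04 minutes.
Number of half-lives elapsed: n = 1020/198.04 ≈ 5.1504.
A₀ = A × 2^n = 6.24 × 2^5.1504 = 6.24 × 35.517 ≈ 221.62 ng/mL.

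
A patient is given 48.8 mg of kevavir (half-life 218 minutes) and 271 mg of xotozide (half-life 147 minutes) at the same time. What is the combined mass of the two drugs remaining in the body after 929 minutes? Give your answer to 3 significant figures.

kevavir: 48.8 × (1/2)^(929/218) = 48.8 × (1/2)^4.2615 ≈ 2.5444 mg.
xotozide: 271 × (1/2)^(929/147) = 271 × (1/2)^6.3197 ≈ 3.3927 mg.
Total = 2.5444 + 3.3927 ≈ 5.9371 mg.

5.94 mg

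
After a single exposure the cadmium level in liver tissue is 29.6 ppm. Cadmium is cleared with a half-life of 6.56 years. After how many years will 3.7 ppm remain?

3.7/29.6 = 1/8, so 3 half-lives have elapsed.
t = 3 × 6.56 = 19.68 years.

19.68 years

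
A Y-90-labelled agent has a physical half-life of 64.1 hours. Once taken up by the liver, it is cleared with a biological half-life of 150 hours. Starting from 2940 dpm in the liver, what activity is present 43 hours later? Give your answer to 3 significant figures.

1/t_eff = 1/t_phys + 1/t_biol = 1/64.1 + 1/150 = 0.022267 per hour.
t_eff = 64.1 × 150 / (64.1 + 150) ≈ 44.909 hours.
Remaining = 2940 × (1/2)^(43/44.909) = 2940 × (1/2)^0.95749 ≈ 1514 dpm.

1510 dpm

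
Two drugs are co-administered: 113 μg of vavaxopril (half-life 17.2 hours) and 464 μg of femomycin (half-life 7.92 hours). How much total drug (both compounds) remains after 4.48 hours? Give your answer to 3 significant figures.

vavaxopril: 113 × (1/2)^(4.48/17.2) = 113 × (1/2)^0.26047 ≈ 94.335 μg.
femomycin: 464 × (1/2)^(4.48/7.92) = 464 × (1/2)^0.56566 ≈ 313.5 μg.
Total = 94.335 + 313.5 ≈ 407.84 μg.

408 μg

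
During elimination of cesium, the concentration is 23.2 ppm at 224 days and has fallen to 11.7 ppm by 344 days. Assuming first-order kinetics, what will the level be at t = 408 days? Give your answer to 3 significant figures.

8.12 ppm

Over Δt = 344 − 224 = 120 days, the level fell by a factor of 23.2/11.7 ≈ 1.9829.
n = log₂(1.9829) ≈ 0.98762 half-lives, so t½ = 120/0.98762 ≈ 121.5 days.
From t = 344 to t = 408: 11.7 × (1/2)^((408−344)/121.5) ≈ 8.1213 ppm.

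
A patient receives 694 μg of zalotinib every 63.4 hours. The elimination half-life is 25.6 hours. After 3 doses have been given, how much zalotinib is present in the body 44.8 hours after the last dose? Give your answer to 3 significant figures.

250 μg

The 3 doses were given 171.6, 108.2, 44.8 hours ago.
Total = 694·(1/2)^(171.6/25.6) + 694·(1/2)^(108.2/25.6) + 694·(1/2)^(44.8/25.6)
      = 6.6607 + 37.071 + 206.33 ≈ 250.06 μg.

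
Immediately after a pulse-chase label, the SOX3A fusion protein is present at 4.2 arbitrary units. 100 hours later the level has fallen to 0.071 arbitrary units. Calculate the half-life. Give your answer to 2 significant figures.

17 hours

A/A₀ = 0.071/4.2 ≈ 0.016905.
n = log₂(59.155) ≈ 5.8864 half-lives elapsed in 100 hours.
t½ = 100/5.8864 ≈ 16.988 hours.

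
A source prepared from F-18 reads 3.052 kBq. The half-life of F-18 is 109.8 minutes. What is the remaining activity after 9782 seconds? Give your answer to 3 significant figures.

Convert the elapsed time: 9782 seconds = 163.033 minutes.
Number of half-lives: n = 163.033/109.8 ≈ 1.4848.
Remaining = 3.052 × (1/2)^1.4848 = 3.052 × 0.35729 ≈ 1.0905 kBq.

1.09 kBq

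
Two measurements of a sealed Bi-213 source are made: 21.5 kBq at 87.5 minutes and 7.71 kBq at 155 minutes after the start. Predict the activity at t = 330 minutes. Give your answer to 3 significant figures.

0.540 kBq

Over Δt = 155 − 87.5 = 67.5 minutes, the level fell by a factor of 21.5/7.71 ≈ 2.7886.
n = log₂(2.7886) ≈ 1.4795 half-lives, so t½ = 67.5/1.4795 ≈ 45.622 minutes.
From t = 155 to t = 330: 7.71 × (1/2)^((330−155)/45.622) ≈ 0.53995 kBq.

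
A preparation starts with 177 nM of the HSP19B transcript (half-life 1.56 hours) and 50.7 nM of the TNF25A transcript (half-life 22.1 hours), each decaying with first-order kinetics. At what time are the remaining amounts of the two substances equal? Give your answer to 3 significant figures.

Set 177·(1/2)^(t/1.56) = 50.7·(1/2)^(t/22.1).
Taking log₂: log₂(177/50.7) = t·(1/1.56 − 1/22.1).
log₂(3.4911) = 1.8037; 1/1.56 − 1/22.1 = 0.59578.
t = 1.8037 / 0.59578 ≈ 3.0275 hours.

3.03 hours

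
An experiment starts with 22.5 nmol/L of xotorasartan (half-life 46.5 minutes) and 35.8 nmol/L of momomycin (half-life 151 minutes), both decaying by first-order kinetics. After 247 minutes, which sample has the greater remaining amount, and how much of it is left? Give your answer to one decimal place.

momomycin, 11.5 nmol/L

xotorasartan: 22.5 × (1/2)^5.3118 ≈ 0.56645 nmol/L.
momomycin: 35.8 × (1/2)^1.6358 ≈ 11.52 nmol/L.
Momomycin has more remaining, at ≈ 11.52 nmol/L.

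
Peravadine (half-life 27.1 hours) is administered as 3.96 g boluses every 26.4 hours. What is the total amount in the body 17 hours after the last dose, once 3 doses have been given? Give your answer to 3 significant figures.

4.53 g

The 3 doses were given 69.8, 43.4, 17 hours ago.
Total = 3.96·(1/2)^(69.8/27.1) + 3.96·(1/2)^(43.4/27.1) + 3.96·(1/2)^(17/27.1)
      = 0.66428 + 1.305 + 2.5636 ≈ 4.5329 g.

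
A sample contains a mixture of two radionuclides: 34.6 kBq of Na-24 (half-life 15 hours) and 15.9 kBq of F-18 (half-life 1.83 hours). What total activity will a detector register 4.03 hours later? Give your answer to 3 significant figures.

32.2 kBq

Na-24: 34.6 × (1/2)^(4.03/15) = 34.6 × (1/2)^0.26867 ≈ 28.721 kBq.
F-18: 15.9 × (1/2)^(4.03/1.83) = 15.9 × (1/2)^2.2022 ≈ 3.4552 kBq.
Total = 28.721 + 3.4552 ≈ 32.176 kBq.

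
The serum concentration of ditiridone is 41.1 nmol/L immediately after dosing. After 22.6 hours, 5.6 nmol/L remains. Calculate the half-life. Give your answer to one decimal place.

7.9 hours

A/A₀ = 5.6/41.1 ≈ 0.13625.
n = log₂(7.3393) ≈ 2.8756 half-lives elapsed in 22.6 hours.
t½ = 22.6/2.8756 ≈ 7.8591 hours.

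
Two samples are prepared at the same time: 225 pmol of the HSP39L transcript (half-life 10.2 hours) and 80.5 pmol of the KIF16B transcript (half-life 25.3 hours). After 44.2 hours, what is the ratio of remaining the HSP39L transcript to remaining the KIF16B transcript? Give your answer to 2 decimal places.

HSP39L transcript: 225 × (1/2)^(44.2/10.2) = 225 × (1/2)^4.3333 ≈ 11.161 pmol.
KIF16B transcript: 80.5 × (1/2)^(44.2/25.3) = 80.5 × (1/2)^1.747 ≈ 23.982 pmol.
Ratio ≈ 11.161 / 23.982 ≈ 0.46541.

0.47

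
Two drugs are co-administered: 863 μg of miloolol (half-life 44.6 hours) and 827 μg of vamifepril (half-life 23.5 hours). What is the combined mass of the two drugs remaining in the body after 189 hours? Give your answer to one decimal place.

miloolol: 863 × (1/2)^(189/44.6) = 863 × (1/2)^4.2377 ≈ 45.745 μg.
vamifepril: 827 × (1/2)^(189/23.5) = 827 × (1/2)^8.0426 ≈ 3.1366 μg.
Total = 45.745 + 3.1366 ≈ 48.882 μg.

48.9 μg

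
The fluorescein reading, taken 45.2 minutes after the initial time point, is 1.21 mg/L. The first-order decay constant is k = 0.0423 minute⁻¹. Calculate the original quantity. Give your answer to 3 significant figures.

8.19 mg/L

t½ = ln 2 / k = 0.69315 / 0.0423 ≈ 16.386 minutes.
Number of half-lives elapsed: n = 45.2/16.386 ≈ 2.7584.
A₀ = A × 2^n = 1.21 × 2^2.7584 = 1.21 × 6.7663 ≈ 8.1873 mg/L.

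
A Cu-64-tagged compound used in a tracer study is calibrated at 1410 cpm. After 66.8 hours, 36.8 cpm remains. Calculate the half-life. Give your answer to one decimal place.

A/A₀ = 36.8/1410 ≈ 0.026099.
n = log₂(38.315) ≈ 5.2598 half-lives elapsed in 66.8 hours.
t½ = 66.8/5.2598 ≈ 12.7 hours.

12.7 hours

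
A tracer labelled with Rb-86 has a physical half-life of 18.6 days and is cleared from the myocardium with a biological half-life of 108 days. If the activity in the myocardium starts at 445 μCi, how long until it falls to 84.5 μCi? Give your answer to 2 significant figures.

1/t_eff = 1/t_phys + 1/t_biol = 1/18.6 + 1/108 = 0.063023 per day.
t_eff = 18.6 × 108 / (18.6 + 108) ≈ 15.867 days.
n = log₂(445/84.5) ≈ 2.3968; t = 2.3968 × 15.867 ≈ 38.03 days.

38 days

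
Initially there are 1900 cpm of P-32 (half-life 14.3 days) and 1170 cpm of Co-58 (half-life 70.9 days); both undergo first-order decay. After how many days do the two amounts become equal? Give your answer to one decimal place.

Set 1900·(1/2)^(t/14.3) = 1170·(1/2)^(t/70.9).
Taking log₂: log₂(1900/1170) = t·(1/14.3 − 1/70.9).
log₂(1.6239) = 0.69949; 1/14.3 − 1/70.9 = 0.055826.
t = 0.69949 / 0.055826 ≈ 12.53 days.

12.5 days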